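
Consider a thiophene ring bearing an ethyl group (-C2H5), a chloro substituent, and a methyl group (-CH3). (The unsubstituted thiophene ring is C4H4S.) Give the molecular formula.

C7H9ClS

Atom tally by fragment:
  thiophene ring core → C:4 H:4 S:1
  (− 3 ring H displaced by substituents)
  + C2H5 → C:2 H:5
  + Cl → Cl:1
  + CH3 → C:1 H:3
Element totals:
  C: 7
  H: 9
  Cl: 1
  S: 1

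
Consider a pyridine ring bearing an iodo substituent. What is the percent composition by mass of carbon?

Atom tally by fragment:
  pyridine ring core → C:5 H:5 N:1
  (− 1 ring H displaced by substituents)
  + I → I:1
Element totals:
  C: 5
  H: 4
  I: 1
  N: 1
Molecular formula: C5H4IN.
Molar mass = 204.998 g/mol.
Mass from C: 5 × 12.011 = 60.055 g/mol.
%C = 60.055 / 204.998 × 100 = 29.30%.

29.30%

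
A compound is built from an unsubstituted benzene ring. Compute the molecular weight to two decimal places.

Atom tally by fragment:
  benzene ring core → C:6 H:6
Element totals:
  C: 6
  H: 6
Molecular formula: C6H6.
  M = 6(12.011) + 6(1.008)
    = 72.066 + 6.048 = 78.114

78.11 g/mol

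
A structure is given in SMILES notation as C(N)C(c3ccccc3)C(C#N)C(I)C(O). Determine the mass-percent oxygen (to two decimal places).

4.85%

Atom tally by fragment:
  H2NCH2 → C:1 H:4 N:1
  CH(C6H5) → C:7 H:6
  CH(CN) → C:2 H:1 N:1
  CH(I) → C:1 H:1 I:1
  CH2OH → C:1 H:3 O:1
Element totals:
  C: 12
  H: 15
  I: 1
  N: 2
  O: 1
Molecular formula: C12H15IN2O.
Molar mass = 330.169 g/mol.
Mass from O: 1 × 15.999 = 15.999 g/mol.
%O = 15.999 / 330.169 × 100 = 4.85%.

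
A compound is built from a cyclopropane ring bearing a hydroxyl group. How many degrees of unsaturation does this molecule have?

1

Atom tally by fragment:
  cyclopropane ring core → C:3 H:6
  (− 1 ring H displaced by substituents)
  + OH → O:1 H:1
Element totals:
  C: 3
  H: 6
  O: 1
Molecular formula: C3H6O.
DoU = (2C + 2 + N − H − X) / 2 = (2·3 + 2 + 0 − 6 − 0) / 2 = 1.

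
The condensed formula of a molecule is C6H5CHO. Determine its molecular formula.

C7H6O

Atom tally by fragment:
  benzene ring core → C:6 H:6
  (− 1 ring H displaced by substituents)
  + CHO → C:1 H:1 O:1
Element totals:
  C: 7
  H: 6
  O: 1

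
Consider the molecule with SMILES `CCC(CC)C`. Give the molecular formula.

C6H14

Atom tally by fragment:
  CH3 → C:1 H:3
  CH2 → C:1 H:2
  CH(C2H5) → C:3 H:6
  CH3 → C:1 H:3
Element totals:
  C: 6
  H: 14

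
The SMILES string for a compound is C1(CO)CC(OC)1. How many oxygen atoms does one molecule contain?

2

Atom tally by fragment:
  cyclopropane ring core → C:3 H:6
  (− 2 ring H displaced by substituents)
  + CH2OH → C:1 H:3 O:1
  + OCH3 → C:1 H:3 O:1
Element totals:
  C: 5
  H: 10
  O: 2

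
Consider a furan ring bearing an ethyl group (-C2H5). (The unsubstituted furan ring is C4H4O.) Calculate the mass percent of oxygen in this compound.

16.64%

Atom tally by fragment:
  furan ring core → C:4 H:4 O:1
  (− 1 ring H displaced by substituents)
  + C2H5 → C:2 H:5
Element totals:
  C: 6
  H: 8
  O: 1
Molecular formula: C6H8O.
Molar mass = 96.129 g/mol.
Mass from O: 1 × 15.999 = 15.999 g/mol.
%O = 15.999 / 96.129 × 100 = 16.64%.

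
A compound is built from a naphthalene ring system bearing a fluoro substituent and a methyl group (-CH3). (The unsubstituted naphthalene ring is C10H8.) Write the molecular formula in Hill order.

Atom tally by fragment:
  naphthalene ring system core → C:10 H:8
  (− 2 ring H displaced by substituents)
  + F → F:1
  + CH3 → C:1 H:3
Element totals:
  C: 11
  H: 9
  F: 1

C11H9F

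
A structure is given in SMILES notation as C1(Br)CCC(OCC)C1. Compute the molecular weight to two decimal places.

193.08 g/mol

Atom tally by fragment:
  cyclopentane ring core → C:5 H:10
  (− 2 ring H displaced by substituents)
  + Br → Br:1
  + OC2H5 → C:2 H:5 O:1
Element totals:
  C: 7
  H: 13
  Br: 1
  O: 1
Molecular formula: C7H13BrO.
  M = 7(12.011) + 13(1.008) + 79.904 + 15.999
    = 84.077 + 13.104 + 79.904 + 15.999 = 193.084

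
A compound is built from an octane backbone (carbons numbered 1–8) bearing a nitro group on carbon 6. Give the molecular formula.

C8H17NO2

Atom tally by fragment:
  CH3 → C:1 H:3
  CH2 → C:1 H:2
  CH2 → C:1 H:2
  CH2 → C:1 H:2
  CH2 → C:1 H:2
  CH(NO2) → C:1 H:1 N:1 O:2
  CH2 → C:1 H:2
  CH3 → C:1 H:3
Element totals:
  C: 8
  H: 17
  N: 1
  O: 2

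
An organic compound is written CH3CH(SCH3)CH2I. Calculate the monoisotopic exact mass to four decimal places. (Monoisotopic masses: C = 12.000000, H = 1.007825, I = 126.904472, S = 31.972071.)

215.9470

Atom tally by fragment:
  CH3 → C:1 H:3
  CH(SCH3) → C:2 H:4 S:1
  CH2I → C:1 H:2 I:1
Element totals:
  C: 4
  H: 9
  I: 1
  S: 1
Molecular formula: C4H9IS.
  M = 4(12.0) + 9(1.007825) + 126.904472 + 31.972071
    = 48.000000 + 9.070425 + 126.904472 + 31.972071 = 215.946968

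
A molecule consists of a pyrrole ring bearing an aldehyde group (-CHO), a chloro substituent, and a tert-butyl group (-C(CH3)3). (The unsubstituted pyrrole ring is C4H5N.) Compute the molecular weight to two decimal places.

Atom tally by fragment:
  pyrrole ring core → C:4 H:5 N:1
  (− 3 ring H displaced by substituents)
  + CHO → C:1 H:1 O:1
  + Cl → Cl:1
  + C(CH3)3 → C:4 H:9
Element totals:
  C: 9
  H: 12
  Cl: 1
  N: 1
  O: 1
Molecular formula: C9H12ClNO.
  M = 9(12.011) + 12(1.008) + 35.45 + 14.007 + 15.999
    = 108.099 + 12.096 + 35.450 + 14.007 + 15.999 = 185.651

185.65 g/mol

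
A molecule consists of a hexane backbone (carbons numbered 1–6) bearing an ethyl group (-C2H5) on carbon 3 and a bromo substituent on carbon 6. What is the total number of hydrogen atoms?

Atom tally by fragment:
  CH3 → C:1 H:3
  CH2 → C:1 H:2
  CH(C2H5) → C:3 H:6
  CH2 → C:1 H:2
  CH2 → C:1 H:2
  CH2Br → C:1 H:2 Br:1
Element totals:
  C: 8
  H: 17
  Br: 1

17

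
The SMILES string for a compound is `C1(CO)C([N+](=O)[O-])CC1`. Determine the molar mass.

Atom tally by fragment:
  cyclobutane ring core → C:4 H:8
  (− 2 ring H displaced by substituents)
  + CH2OH → C:1 H:3 O:1
  + NO2 → N:1 O:2
Element totals:
  C: 5
  H: 9
  N: 1
  O: 3
Molecular formula: C5H9NO3.
  M = 5(12.011) + 9(1.008) + 14.007 + 3(15.999)
    = 60.055 + 9.072 + 14.007 + 47.997 = 131.131

131.13 g/mol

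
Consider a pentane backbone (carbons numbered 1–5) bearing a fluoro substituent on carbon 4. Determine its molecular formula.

C5H11F

Atom tally by fragment:
  CH3 → C:1 H:3
  CH2 → C:1 H:2
  CH2 → C:1 H:2
  CH(F) → C:1 H:1 F:1
  CH3 → C:1 H:3
Element totals:
  C: 5
  H: 11
  F: 1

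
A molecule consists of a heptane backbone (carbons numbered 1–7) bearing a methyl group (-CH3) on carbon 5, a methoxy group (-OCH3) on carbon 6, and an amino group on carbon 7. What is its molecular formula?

C9H21NO

Atom tally by fragment:
  CH3 → C:1 H:3
  CH2 → C:1 H:2
  CH2 → C:1 H:2
  CH2 → C:1 H:2
  CH(CH3) → C:2 H:4
  CH(OCH3) → C:2 H:4 O:1
  CH2NH2 → C:1 H:4 N:1
Element totals:
  C: 9
  H: 21
  N: 1
  O: 1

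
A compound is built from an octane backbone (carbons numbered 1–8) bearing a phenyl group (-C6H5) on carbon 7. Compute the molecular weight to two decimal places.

190.33 g/mol

Atom tally by fragment:
  CH3 → C:1 H:3
  CH2 → C:1 H:2
  CH2 → C:1 H:2
  CH2 → C:1 H:2
  CH2 → C:1 H:2
  CH2 → C:1 H:2
  CH(C6H5) → C:7 H:6
  CH3 → C:1 H:3
Element totals:
  C: 14
  H: 22
Molecular formula: C14H22.
  M = 14(12.011) + 22(1.008)
    = 168.154 + 22.176 = 190.330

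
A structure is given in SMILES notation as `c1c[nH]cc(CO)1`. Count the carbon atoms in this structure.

5

Atom tally by fragment:
  pyrrole ring core → C:4 H:5 N:1
  (− 1 ring H displaced by substituents)
  + CH2OH → C:1 H:3 O:1
Element totals:
  C: 5
  H: 7
  N: 1
  O: 1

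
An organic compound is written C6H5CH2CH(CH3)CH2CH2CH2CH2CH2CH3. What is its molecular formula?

C15H24

Atom tally by fragment:
  C6H5CH2 → C:7 H:7
  CH(CH3) → C:2 H:4
  CH2 → C:1 H:2
  CH2 → C:1 H:2
  CH2 → C:1 H:2
  CH2 → C:1 H:2
  CH2 → C:1 H:2
  CH3 → C:1 H:3
Element totals:
  C: 15
  H: 24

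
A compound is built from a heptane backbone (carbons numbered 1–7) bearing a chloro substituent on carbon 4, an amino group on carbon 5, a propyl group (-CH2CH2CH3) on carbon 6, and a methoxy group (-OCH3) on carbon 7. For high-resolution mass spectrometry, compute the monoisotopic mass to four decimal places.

221.1546

Atom tally by fragment:
  CH3 → C:1 H:3
  CH2 → C:1 H:2
  CH2 → C:1 H:2
  CH(Cl) → C:1 H:1 Cl:1
  CH(NH2) → C:1 H:3 N:1
  CH(CH2CH2CH3) → C:4 H:8
  CH2OCH3 → C:2 H:5 O:1
Element totals:
  C: 11
  H: 24
  Cl: 1
  N: 1
  O: 1
Molecular formula: C11H24ClNO.
  M = 11(12.0) + 24(1.007825) + 34.968853 + 14.003074 + 15.994915
    = 132.000000 + 24.187800 + 34.968853 + 14.003074 + 15.994915 = 221.154642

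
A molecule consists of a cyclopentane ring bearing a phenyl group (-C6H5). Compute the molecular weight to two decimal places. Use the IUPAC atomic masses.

Atom tally by fragment:
  cyclopentane ring core → C:5 H:10
  (− 1 ring H displaced by substituents)
  + C6H5 → C:6 H:5
Element totals:
  C: 11
  H: 14
Molecular formula: C11H14.
  M = 11(12.011) + 14(1.008)
    = 132.121 + 14.112 = 146.233

146.23 g/mol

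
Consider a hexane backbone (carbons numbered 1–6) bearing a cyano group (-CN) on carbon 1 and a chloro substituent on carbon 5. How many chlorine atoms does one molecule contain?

1

Atom tally by fragment:
  NCCH2 → C:2 H:2 N:1
  CH2 → C:1 H:2
  CH2 → C:1 H:2
  CH2 → C:1 H:2
  CH(Cl) → C:1 H:1 Cl:1
  CH3 → C:1 H:3
Element totals:
  C: 7
  H: 12
  Cl: 1
  N: 1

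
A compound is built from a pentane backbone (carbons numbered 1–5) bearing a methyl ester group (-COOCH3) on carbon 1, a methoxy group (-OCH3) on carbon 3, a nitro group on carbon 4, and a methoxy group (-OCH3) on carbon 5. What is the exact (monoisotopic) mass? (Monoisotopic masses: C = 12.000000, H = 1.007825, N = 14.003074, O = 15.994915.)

235.1056

Atom tally by fragment:
  CH3OOCCH2 → C:3 H:5 O:2
  CH2 → C:1 H:2
  CH(OCH3) → C:2 H:4 O:1
  CH(NO2) → C:1 H:1 N:1 O:2
  CH2OCH3 → C:2 H:5 O:1
Element totals:
  C: 9
  H: 17
  N: 1
  O: 6
Molecular formula: C9H17NO6.
  M = 9(12.0) + 17(1.007825) + 14.003074 + 6(15.994915)
    = 108.000000 + 17.133025 + 14.003074 + 95.969490 = 235.105589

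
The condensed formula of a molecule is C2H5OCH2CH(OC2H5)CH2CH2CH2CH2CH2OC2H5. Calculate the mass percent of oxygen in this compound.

Element totals:
  C: 13
  H: 28
  O: 3
Molecular formula: C13H28O3.
Molar mass = 232.364 g/mol.
Mass from O: 3 × 15.999 = 47.997 g/mol.
%O = 47.997 / 232.364 × 100 = 20.66%.

20.66%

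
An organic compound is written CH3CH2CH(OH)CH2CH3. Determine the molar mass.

Element totals:
  C: 5
  H: 12
  O: 1
Molecular formula: C5H12O.
  M = 5(12.011) + 12(1.008) + 15.999
    = 60.055 + 12.096 + 15.999 = 88.150

88.15 g/mol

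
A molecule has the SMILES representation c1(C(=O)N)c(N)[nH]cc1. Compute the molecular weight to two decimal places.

125.13 g/mol

Atom tally by fragment:
  pyrrole ring core → C:4 H:5 N:1
  (− 2 ring H displaced by substituents)
  + CONH2 → C:1 H:2 O:1 N:1
  + NH2 → N:1 H:2
Element totals:
  C: 5
  H: 7
  N: 3
  O: 1
Molecular formula: C5H7N3O.
  M = 5(12.011) + 7(1.008) + 3(14.007) + 15.999
    = 60.055 + 7.056 + 42.021 + 15.999 = 125.131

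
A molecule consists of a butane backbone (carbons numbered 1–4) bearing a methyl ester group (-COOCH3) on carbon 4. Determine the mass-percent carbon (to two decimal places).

62.04%

Atom tally by fragment:
  CH3 → C:1 H:3
  CH2 → C:1 H:2
  CH2 → C:1 H:2
  CH2COOCH3 → C:3 H:5 O:2
Element totals:
  C: 6
  H: 12
  O: 2
Molecular formula: C6H12O2.
Molar mass = 116.160 g/mol.
Mass from C: 6 × 12.011 = 72.066 g/mol.
%C = 72.066 / 116.160 × 100 = 62.04%.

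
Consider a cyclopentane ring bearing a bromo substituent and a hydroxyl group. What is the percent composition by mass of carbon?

36.39%

Atom tally by fragment:
  cyclopentane ring core → C:5 H:10
  (− 2 ring H displaced by substituents)
  + Br → Br:1
  + OH → O:1 H:1
Element totals:
  C: 5
  H: 9
  Br: 1
  O: 1
Molecular formula: C5H9BrO.
Molar mass = 165.030 g/mol.
Mass from C: 5 × 12.011 = 60.055 g/mol.
%C = 60.055 / 165.030 × 100 = 36.39%.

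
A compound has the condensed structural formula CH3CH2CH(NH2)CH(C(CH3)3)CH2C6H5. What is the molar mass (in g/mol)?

219.37 g/mol

Atom tally by fragment:
  CH3 → C:1 H:3
  CH2 → C:1 H:2
  CH(NH2) → C:1 H:3 N:1
  CH(C(CH3)3) → C:5 H:10
  CH2C6H5 → C:7 H:7
Element totals:
  C: 15
  H: 25
  N: 1
Molecular formula: C15H25N.
  M = 15(12.011) + 25(1.008) + 14.007
    = 180.165 + 25.200 + 14.007 = 219.372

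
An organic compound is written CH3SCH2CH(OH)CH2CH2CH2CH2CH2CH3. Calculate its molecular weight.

176.32 g/mol

Atom tally by fragment:
  CH3SCH2 → C:2 H:5 S:1
  CH(OH) → C:1 H:2 O:1
  CH2 → C:1 H:2
  CH2 → C:1 H:2
  CH2 → C:1 H:2
  CH2 → C:1 H:2
  CH2 → C:1 H:2
  CH3 → C:1 H:3
Element totals:
  C: 9
  H: 20
  O: 1
  S: 1
Molecular formula: C9H20OS.
  M = 9(12.011) + 20(1.008) + 15.999 + 32.06
    = 108.099 + 20.160 + 15.999 + 32.060 = 176.318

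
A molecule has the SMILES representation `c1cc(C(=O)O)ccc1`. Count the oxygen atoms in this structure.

Atom tally by fragment:
  benzene ring core → C:6 H:6
  (− 1 ring H displaced by substituents)
  + COOH → C:1 H:1 O:2
Element totals:
  C: 7
  H: 6
  O: 2

2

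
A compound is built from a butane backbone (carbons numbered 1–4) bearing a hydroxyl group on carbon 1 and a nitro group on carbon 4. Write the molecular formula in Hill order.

Atom tally by fragment:
  HOCH2 → C:1 H:3 O:1
  CH2 → C:1 H:2
  CH2 → C:1 H:2
  CH2NO2 → C:1 H:2 N:1 O:2
Element totals:
  C: 4
  H: 9
  N: 1
  O: 3

C4H9NO3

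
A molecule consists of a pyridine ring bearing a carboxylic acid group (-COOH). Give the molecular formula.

Atom tally by fragment:
  pyridine ring core → C:5 H:5 N:1
  (− 1 ring H displaced by substituents)
  + COOH → C:1 H:1 O:2
Element totals:
  C: 6
  H: 5
  N: 1
  O: 2

C6H5NO2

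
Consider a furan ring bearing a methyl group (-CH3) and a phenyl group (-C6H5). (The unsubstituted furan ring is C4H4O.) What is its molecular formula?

C11H10O

Atom tally by fragment:
  furan ring core → C:4 H:4 O:1
  (− 2 ring H displaced by substituents)
  + CH3 → C:1 H:3
  + C6H5 → C:6 H:5
Element totals:
  C: 11
  H: 10
  O: 1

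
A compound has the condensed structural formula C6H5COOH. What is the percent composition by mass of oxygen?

Element totals:
  C: 7
  H: 6
  O: 2
Molecular formula: C7H6O2.
Molar mass = 122.123 g/mol.
Mass from O: 2 × 15.999 = 31.998 g/mol.
%O = 31.998 / 122.123 × 100 = 26.20%.

26.20%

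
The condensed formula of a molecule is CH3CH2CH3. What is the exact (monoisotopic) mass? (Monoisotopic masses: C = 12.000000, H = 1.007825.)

44.0626

Element totals:
  C: 3
  H: 8
Molecular formula: C3H8.
  M = 3(12.0) + 8(1.007825)
    = 36.000000 + 8.062600 = 44.062600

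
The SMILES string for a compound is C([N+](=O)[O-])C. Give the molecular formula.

Atom tally by fragment:
  O2NCH2 → C:1 H:2 N:1 O:2
  CH3 → C:1 H:3
Element totals:
  C: 2
  H: 5
  N: 1
  O: 2

C2H5NO2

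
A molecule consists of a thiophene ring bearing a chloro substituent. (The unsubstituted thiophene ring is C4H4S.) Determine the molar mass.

Atom tally by fragment:
  thiophene ring core → C:4 H:4 S:1
  (− 1 ring H displaced by substituents)
  + Cl → Cl:1
Element totals:
  C: 4
  H: 3
  Cl: 1
  S: 1
Molecular formula: C4H3ClS.
  M = 4(12.011) + 3(1.008) + 35.45 + 32.06
    = 48.044 + 3.024 + 35.450 + 32.060 = 118.578

118.58 g/mol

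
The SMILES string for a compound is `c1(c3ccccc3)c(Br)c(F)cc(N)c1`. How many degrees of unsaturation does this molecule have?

8

Atom tally by fragment:
  benzene ring core → C:6 H:6
  (− 4 ring H displaced by substituents)
  + C6H5 → C:6 H:5
  + Br → Br:1
  + F → F:1
  + NH2 → N:1 H:2
Element totals:
  C: 12
  H: 9
  Br: 1
  F: 1
  N: 1
Molecular formula: C12H9BrFN.
DoU = (2C + 2 + N − H − X) / 2 = (2·12 + 2 + 1 − 9 − 2) / 2 = 8.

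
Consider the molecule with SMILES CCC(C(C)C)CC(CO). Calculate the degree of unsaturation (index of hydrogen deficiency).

Atom tally by fragment:
  CH3 → C:1 H:3
  CH2 → C:1 H:2
  CH(CH(CH3)2) → C:4 H:8
  CH2 → C:1 H:2
  CH2CH2OH → C:2 H:5 O:1
Element totals:
  C: 9
  H: 20
  O: 1
Molecular formula: C9H20O.
DoU = (2C + 2 + N − H − X) / 2 = (2·9 + 2 + 0 − 20 − 0) / 2 = 0.

0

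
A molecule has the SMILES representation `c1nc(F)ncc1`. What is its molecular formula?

C4H3FN2

Atom tally by fragment:
  pyrimidine ring core → C:4 H:4 N:2
  (− 1 ring H displaced by substituents)
  + F → F:1
Element totals:
  C: 4
  H: 3
  F: 1
  N: 2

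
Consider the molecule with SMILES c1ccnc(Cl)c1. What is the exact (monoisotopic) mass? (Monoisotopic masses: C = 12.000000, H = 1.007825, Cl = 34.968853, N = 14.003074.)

Atom tally by fragment:
  pyridine ring core → C:5 H:5 N:1
  (− 1 ring H displaced by substituents)
  + Cl → Cl:1
Element totals:
  C: 5
  H: 4
  Cl: 1
  N: 1
Molecular formula: C5H4ClN.
  M = 5(12.0) + 4(1.007825) + 34.968853 + 14.003074
    = 60.000000 + 4.031300 + 34.968853 + 14.003074 = 113.003227

113.0032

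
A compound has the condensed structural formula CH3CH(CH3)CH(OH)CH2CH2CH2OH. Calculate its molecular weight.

Atom tally by fragment:
  CH3 → C:1 H:3
  CH(CH3) → C:2 H:4
  CH(OH) → C:1 H:2 O:1
  CH2 → C:1 H:2
  CH2CH2OH → C:2 H:5 O:1
Element totals:
  C: 7
  H: 16
  O: 2
Molecular formula: C7H16O2.
  M = 7(12.011) + 16(1.008) + 2(15.999)
    = 84.077 + 16.128 + 31.998 = 132.203

132.20 g/mol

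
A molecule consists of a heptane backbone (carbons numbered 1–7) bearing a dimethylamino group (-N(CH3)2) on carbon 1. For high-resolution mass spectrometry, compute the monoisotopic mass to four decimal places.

Atom tally by fragment:
  (CH3)2NCH2 → C:3 H:8 N:1
  CH2 → C:1 H:2
  CH2 → C:1 H:2
  CH2 → C:1 H:2
  CH2 → C:1 H:2
  CH2 → C:1 H:2
  CH3 → C:1 H:3
Element totals:
  C: 9
  H: 21
  N: 1
Molecular formula: C9H21N.
  M = 9(12.0) + 21(1.007825) + 14.003074
    = 108.000000 + 21.164325 + 14.003074 = 143.167399

143.1674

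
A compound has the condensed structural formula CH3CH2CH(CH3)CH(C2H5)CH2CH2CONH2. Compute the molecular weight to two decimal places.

Atom tally by fragment:
  CH3 → C:1 H:3
  CH2 → C:1 H:2
  CH(CH3) → C:2 H:4
  CH(C2H5) → C:3 H:6
  CH2 → C:1 H:2
  CH2CONH2 → C:2 H:4 O:1 N:1
Element totals:
  C: 10
  H: 21
  N: 1
  O: 1
Molecular formula: C10H21NO.
  M = 10(12.011) + 21(1.008) + 14.007 + 15.999
    = 120.110 + 21.168 + 14.007 + 15.999 = 171.284

171.28 g/mol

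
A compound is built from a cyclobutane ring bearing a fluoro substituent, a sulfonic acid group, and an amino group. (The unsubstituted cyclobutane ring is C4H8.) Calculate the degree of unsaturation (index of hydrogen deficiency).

1

Atom tally by fragment:
  cyclobutane ring core → C:4 H:8
  (− 3 ring H displaced by substituents)
  + F → F:1
  + SO3H → S:1 O:3 H:1
  + NH2 → N:1 H:2
Element totals:
  C: 4
  H: 8
  F: 1
  N: 1
  O: 3
  S: 1
Molecular formula: C4H8FNO3S.
DoU = (2C + 2 + N − H − X) / 2 = (2·4 + 2 + 1 − 8 − 1) / 2 = 1.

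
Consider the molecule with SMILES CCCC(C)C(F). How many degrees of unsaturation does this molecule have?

Atom tally by fragment:
  CH3 → C:1 H:3
  CH2 → C:1 H:2
  CH2 → C:1 H:2
  CH(CH3) → C:2 H:4
  CH2F → C:1 H:2 F:1
Element totals:
  C: 6
  H: 13
  F: 1
Molecular formula: C6H13F.
DoU = (2C + 2 + N − H − X) / 2 = (2·6 + 2 + 0 − 13 − 1) / 2 = 0.

0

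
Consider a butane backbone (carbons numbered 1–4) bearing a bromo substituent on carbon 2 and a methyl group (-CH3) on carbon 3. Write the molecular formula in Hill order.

C5H11Br

Atom tally by fragment:
  CH3 → C:1 H:3
  CH(Br) → C:1 H:1 Br:1
  CH(CH3) → C:2 H:4
  CH3 → C:1 H:3
Element totals:
  C: 5
  H: 11
  Br: 1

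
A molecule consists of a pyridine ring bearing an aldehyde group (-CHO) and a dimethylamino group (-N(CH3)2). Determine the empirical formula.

C8H10N2O

Atom tally by fragment:
  pyridine ring core → C:5 H:5 N:1
  (− 2 ring H displaced by substituents)
  + CHO → C:1 H:1 O:1
  + N(CH3)2 → N:1 C:2 H:6
Element totals:
  C: 8
  H: 10
  N: 2
  O: 1
Molecular formula: C8H10N2O.
gcd of subscripts (8, 10, 2, 1) = 1, so the empirical formula equals the molecular formula.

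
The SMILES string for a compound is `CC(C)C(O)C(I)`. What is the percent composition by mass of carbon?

Atom tally by fragment:
  CH3 → C:1 H:3
  CH(CH3) → C:2 H:4
  CH(OH) → C:1 H:2 O:1
  CH2I → C:1 H:2 I:1
Element totals:
  C: 5
  H: 11
  I: 1
  O: 1
Molecular formula: C5H11IO.
Molar mass = 214.046 g/mol.
Mass from C: 5 × 12.011 = 60.055 g/mol.
%C = 60.055 / 214.046 × 100 = 28.06%.

28.06%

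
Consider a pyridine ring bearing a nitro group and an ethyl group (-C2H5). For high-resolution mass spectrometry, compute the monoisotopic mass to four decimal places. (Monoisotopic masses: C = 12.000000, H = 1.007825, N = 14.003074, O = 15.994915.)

152.0586

Atom tally by fragment:
  pyridine ring core → C:5 H:5 N:1
  (− 2 ring H displaced by substituents)
  + NO2 → N:1 O:2
  + C2H5 → C:2 H:5
Element totals:
  C: 7
  H: 8
  N: 2
  O: 2
Molecular formula: C7H8N2O2.
  M = 7(12.0) + 8(1.007825) + 2(14.003074) + 2(15.994915)
    = 84.000000 + 8.062600 + 28.006148 + 31.989830 = 152.058578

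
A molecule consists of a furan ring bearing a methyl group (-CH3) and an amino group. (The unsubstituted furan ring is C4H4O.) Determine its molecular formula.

C5H7NO

Atom tally by fragment:
  furan ring core → C:4 H:4 O:1
  (− 2 ring H displaced by substituents)
  + CH3 → C:1 H:3
  + NH2 → N:1 H:2
Element totals:
  C: 5
  H: 7
  N: 1
  O: 1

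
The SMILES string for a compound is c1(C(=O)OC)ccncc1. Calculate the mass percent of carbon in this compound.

61.31%

Atom tally by fragment:
  pyridine ring core → C:5 H:5 N:1
  (− 1 ring H displaced by substituents)
  + COOCH3 → C:2 H:3 O:2
Element totals:
  C: 7
  H: 7
  N: 1
  O: 2
Molecular formula: C7H7NO2.
Molar mass = 137.138 g/mol.
Mass from C: 7 × 12.011 = 84.077 g/mol.
%C = 84.077 / 137.138 × 100 = 61.31%.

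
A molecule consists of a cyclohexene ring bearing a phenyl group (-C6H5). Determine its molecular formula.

Atom tally by fragment:
  cyclohexene ring core → C:6 H:10
  (− 1 ring H displaced by substituents)
  + C6H5 → C:6 H:5
Element totals:
  C: 12
  H: 14

C12H14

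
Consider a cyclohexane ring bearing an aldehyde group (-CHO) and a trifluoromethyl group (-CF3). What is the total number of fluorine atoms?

Atom tally by fragment:
  cyclohexane ring core → C:6 H:12
  (− 2 ring H displaced by substituents)
  + CHO → C:1 H:1 O:1
  + CF3 → C:1 F:3
Element totals:
  C: 8
  H: 11
  F: 3
  O: 1

3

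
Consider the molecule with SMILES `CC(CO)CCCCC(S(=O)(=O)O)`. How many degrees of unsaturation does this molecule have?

Atom tally by fragment:
  CH3 → C:1 H:3
  CH(CH2OH) → C:2 H:4 O:1
  CH2 → C:1 H:2
  CH2 → C:1 H:2
  CH2 → C:1 H:2
  CH2 → C:1 H:2
  CH2SO3H → C:1 H:3 S:1 O:3
Element totals:
  C: 8
  H: 18
  O: 4
  S: 1
Molecular formula: C8H18O4S.
DoU = (2C + 2 + N − H − X) / 2 = (2·8 + 2 + 0 − 18 − 0) / 2 = 0.

0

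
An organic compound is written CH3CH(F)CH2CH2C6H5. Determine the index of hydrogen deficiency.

4

Element totals:
  C: 10
  H: 13
  F: 1
Molecular formula: C10H13F.
DoU = (2C + 2 + N − H − X) / 2 = (2·10 + 2 + 0 − 13 − 1) / 2 = 4.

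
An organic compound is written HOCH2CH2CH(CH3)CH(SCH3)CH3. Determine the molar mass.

Atom tally by fragment:
  HOCH2CH2 → C:2 H:5 O:1
  CH(CH3) → C:2 H:4
  CH(SCH3) → C:2 H:4 S:1
  CH3 → C:1 H:3
Element totals:
  C: 7
  H: 16
  O: 1
  S: 1
Molecular formula: C7H16OS.
  M = 7(12.011) + 16(1.008) + 15.999 + 32.06
    = 84.077 + 16.128 + 15.999 + 32.060 = 148.264

148.26 g/mol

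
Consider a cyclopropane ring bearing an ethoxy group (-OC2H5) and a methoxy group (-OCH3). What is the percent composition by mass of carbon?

Atom tally by fragment:
  cyclopropane ring core → C:3 H:6
  (− 2 ring H displaced by substituents)
  + OC2H5 → C:2 H:5 O:1
  + OCH3 → C:1 H:3 O:1
Element totals:
  C: 6
  H: 12
  O: 2
Molecular formula: C6H12O2.
Molar mass = 116.160 g/mol.
Mass from C: 6 × 12.011 = 72.066 g/mol.
%C = 72.066 / 116.160 × 100 = 62.04%.

62.04%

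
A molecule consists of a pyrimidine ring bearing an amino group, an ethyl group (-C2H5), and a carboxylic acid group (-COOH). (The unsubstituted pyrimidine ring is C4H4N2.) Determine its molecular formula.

Atom tally by fragment:
  pyrimidine ring core → C:4 H:4 N:2
  (− 3 ring H displaced by substituents)
  + NH2 → N:1 H:2
  + C2H5 → C:2 H:5
  + COOH → C:1 H:1 O:2
Element totals:
  C: 7
  H: 9
  N: 3
  O: 2

C7H9N3O2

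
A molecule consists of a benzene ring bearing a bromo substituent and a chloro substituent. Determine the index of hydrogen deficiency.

Atom tally by fragment:
  benzene ring core → C:6 H:6
  (− 2 ring H displaced by substituents)
  + Br → Br:1
  + Cl → Cl:1
Element totals:
  C: 6
  H: 4
  Br: 1
  Cl: 1
Molecular formula: C6H4BrCl.
DoU = (2C + 2 + N − H − X) / 2 = (2·6 + 2 + 0 − 4 − 2) / 2 = 4.

4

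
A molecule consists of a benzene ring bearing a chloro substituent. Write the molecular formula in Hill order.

C6H5Cl

Atom tally by fragment:
  benzene ring core → C:6 H:6
  (− 1 ring H displaced by substituents)
  + Cl → Cl:1
Element totals:
  C: 6
  H: 5
  Cl: 1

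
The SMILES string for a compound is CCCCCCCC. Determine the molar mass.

114.23 g/mol

Atom tally by fragment:
  CH3 → C:1 H:3
  CH2 → C:1 H:2
  CH2 → C:1 H:2
  CH2 → C:1 H:2
  CH2 → C:1 H:2
  CH2 → C:1 H:2
  CH2 → C:1 H:2
  CH3 → C:1 H:3
Element totals:
  C: 8
  H: 18
Molecular formula: C8H18.
  M = 8(12.011) + 18(1.008)
    = 96.088 + 18.144 = 114.232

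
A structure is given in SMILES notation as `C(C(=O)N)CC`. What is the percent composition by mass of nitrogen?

Atom tally by fragment:
  H2NOCCH2 → C:2 H:4 O:1 N:1
  CH2 → C:1 H:2
  CH3 → C:1 H:3
Element totals:
  C: 4
  H: 9
  N: 1
  O: 1
Molecular formula: C4H9NO.
Molar mass = 87.122 g/mol.
Mass from N: 1 × 14.007 = 14.007 g/mol.
%N = 14.007 / 87.122 × 100 = 16.08%.

16.08%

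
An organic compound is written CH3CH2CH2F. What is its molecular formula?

Atom tally by fragment:
  CH3 → C:1 H:3
  CH2 → C:1 H:2
  CH2F → C:1 H:2 F:1
Element totals:
  C: 3
  H: 7
  F: 1

C3H7F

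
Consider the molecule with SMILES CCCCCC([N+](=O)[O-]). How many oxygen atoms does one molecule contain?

2

Atom tally by fragment:
  CH3 → C:1 H:3
  CH2 → C:1 H:2
  CH2 → C:1 H:2
  CH2 → C:1 H:2
  CH2 → C:1 H:2
  CH2NO2 → C:1 H:2 N:1 O:2
Element totals:
  C: 6
  H: 13
  N: 1
  O: 2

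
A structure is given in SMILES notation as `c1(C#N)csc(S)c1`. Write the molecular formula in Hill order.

C5H3NS2

Atom tally by fragment:
  thiophene ring core → C:4 H:4 S:1
  (− 2 ring H displaced by substituents)
  + CN → C:1 N:1
  + SH → S:1 H:1
Element totals:
  C: 5
  H: 3
  N: 1
  S: 2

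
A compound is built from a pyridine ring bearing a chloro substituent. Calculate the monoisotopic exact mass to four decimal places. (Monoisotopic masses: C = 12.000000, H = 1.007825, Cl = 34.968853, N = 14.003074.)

113.0032

Atom tally by fragment:
  pyridine ring core → C:5 H:5 N:1
  (− 1 ring H displaced by substituents)
  + Cl → Cl:1
Element totals:
  C: 5
  H: 4
  Cl: 1
  N: 1
Molecular formula: C5H4ClN.
  M = 5(12.0) + 4(1.007825) + 34.968853 + 14.003074
    = 60.000000 + 4.031300 + 34.968853 + 14.003074 = 113.003227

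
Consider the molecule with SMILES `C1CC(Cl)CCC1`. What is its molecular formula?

Atom tally by fragment:
  cyclohexane ring core → C:6 H:12
  (− 1 ring H displaced by substituents)
  + Cl → Cl:1
Element totals:
  C: 6
  H: 11
  Cl: 1

C6H11Cl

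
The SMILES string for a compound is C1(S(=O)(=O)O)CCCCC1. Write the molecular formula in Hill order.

C6H12O3S

Atom tally by fragment:
  cyclohexane ring core → C:6 H:12
  (− 1 ring H displaced by substituents)
  + SO3H → S:1 O:3 H:1
Element totals:
  C: 6
  H: 12
  O: 3
  S: 1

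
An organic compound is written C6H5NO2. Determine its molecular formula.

Element totals:
  C: 6
  H: 5
  N: 1
  O: 2

C6H5NO2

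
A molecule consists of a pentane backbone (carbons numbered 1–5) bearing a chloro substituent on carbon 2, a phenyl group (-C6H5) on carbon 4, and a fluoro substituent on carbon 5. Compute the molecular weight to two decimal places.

200.68 g/mol

Atom tally by fragment:
  CH3 → C:1 H:3
  CH(Cl) → C:1 H:1 Cl:1
  CH2 → C:1 H:2
  CH(C6H5) → C:7 H:6
  CH2F → C:1 H:2 F:1
Element totals:
  C: 11
  H: 14
  Cl: 1
  F: 1
Molecular formula: C11H14ClF.
  M = 11(12.011) + 14(1.008) + 35.45 + 18.998
    = 132.121 + 14.112 + 35.450 + 18.998 = 200.681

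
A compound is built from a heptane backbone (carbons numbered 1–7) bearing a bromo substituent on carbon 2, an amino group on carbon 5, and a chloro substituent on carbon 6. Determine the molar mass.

Atom tally by fragment:
  CH3 → C:1 H:3
  CH(Br) → C:1 H:1 Br:1
  CH2 → C:1 H:2
  CH2 → C:1 H:2
  CH(NH2) → C:1 H:3 N:1
  CH(Cl) → C:1 H:1 Cl:1
  CH3 → C:1 H:3
Element totals:
  C: 7
  H: 15
  Br: 1
  Cl: 1
  N: 1
Molecular formula: C7H15BrClN.
  M = 7(12.011) + 15(1.008) + 79.904 + 35.45 + 14.007
    = 84.077 + 15.120 + 79.904 + 35.450 + 14.007 = 228.558

228.56 g/mol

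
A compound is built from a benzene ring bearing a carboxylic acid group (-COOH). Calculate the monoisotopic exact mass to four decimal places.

122.0368

Atom tally by fragment:
  benzene ring core → C:6 H:6
  (− 1 ring H displaced by substituents)
  + COOH → C:1 H:1 O:2
Element totals:
  C: 7
  H: 6
  O: 2
Molecular formula: C7H6O2.
  M = 7(12.0) + 6(1.007825) + 2(15.994915)
    = 84.000000 + 6.046950 + 31.989830 = 122.036780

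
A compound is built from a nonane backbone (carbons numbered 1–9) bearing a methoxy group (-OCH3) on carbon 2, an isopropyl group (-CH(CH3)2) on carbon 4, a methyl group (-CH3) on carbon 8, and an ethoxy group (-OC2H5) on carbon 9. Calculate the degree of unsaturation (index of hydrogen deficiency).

Atom tally by fragment:
  CH3 → C:1 H:3
  CH(OCH3) → C:2 H:4 O:1
  CH2 → C:1 H:2
  CH(CH(CH3)2) → C:4 H:8
  CH2 → C:1 H:2
  CH2 → C:1 H:2
  CH2 → C:1 H:2
  CH(CH3) → C:2 H:4
  CH2OC2H5 → C:3 H:7 O:1
Element totals:
  C: 16
  H: 34
  O: 2
Molecular formula: C16H34O2.
DoU = (2C + 2 + N − H − X) / 2 = (2·16 + 2 + 0 − 34 − 0) / 2 = 0.

0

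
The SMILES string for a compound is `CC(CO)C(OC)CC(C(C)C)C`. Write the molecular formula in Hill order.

Atom tally by fragment:
  CH3 → C:1 H:3
  CH(CH2OH) → C:2 H:4 O:1
  CH(OCH3) → C:2 H:4 O:1
  CH2 → C:1 H:2
  CH(CH(CH3)2) → C:4 H:8
  CH3 → C:1 H:3
Element totals:
  C: 11
  H: 24
  O: 2

C11H24O2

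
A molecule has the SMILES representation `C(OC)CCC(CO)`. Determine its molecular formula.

C6H14O2

Atom tally by fragment:
  CH3OCH2 → C:2 H:5 O:1
  CH2 → C:1 H:2
  CH2 → C:1 H:2
  CH2CH2OH → C:2 H:5 O:1
Element totals:
  C: 6
  H: 14
  O: 2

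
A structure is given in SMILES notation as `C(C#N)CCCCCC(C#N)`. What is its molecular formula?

C9H14N2

Atom tally by fragment:
  NCCH2 → C:2 H:2 N:1
  CH2 → C:1 H:2
  CH2 → C:1 H:2
  CH2 → C:1 H:2
  CH2 → C:1 H:2
  CH2 → C:1 H:2
  CH2CN → C:2 H:2 N:1
Element totals:
  C: 9
  H: 14
  N: 2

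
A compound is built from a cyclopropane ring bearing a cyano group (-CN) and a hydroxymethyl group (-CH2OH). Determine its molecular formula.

Atom tally by fragment:
  cyclopropane ring core → C:3 H:6
  (− 2 ring H displaced by substituents)
  + CN → C:1 N:1
  + CH2OH → C:1 H:3 O:1
Element totals:
  C: 5
  H: 7
  N: 1
  O: 1

C5H7NO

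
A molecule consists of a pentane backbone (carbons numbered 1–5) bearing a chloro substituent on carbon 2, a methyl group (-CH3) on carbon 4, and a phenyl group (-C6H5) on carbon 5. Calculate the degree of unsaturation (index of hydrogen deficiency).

4

Atom tally by fragment:
  CH3 → C:1 H:3
  CH(Cl) → C:1 H:1 Cl:1
  CH2 → C:1 H:2
  CH(CH3) → C:2 H:4
  CH2C6H5 → C:7 H:7
Element totals:
  C: 12
  H: 17
  Cl: 1
Molecular formula: C12H17Cl.
DoU = (2C + 2 + N − H − X) / 2 = (2·12 + 2 + 0 − 17 − 1) / 2 = 4.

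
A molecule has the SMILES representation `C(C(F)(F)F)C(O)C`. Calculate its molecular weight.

Atom tally by fragment:
  F3CCH2 → C:2 H:2 F:3
  CH(OH) → C:1 H:2 O:1
  CH3 → C:1 H:3
Element totals:
  C: 4
  H: 7
  F: 3
  O: 1
Molecular formula: C4H7F3O.
  M = 4(12.011) + 7(1.008) + 3(18.998) + 15.999
    = 48.044 + 7.056 + 56.994 + 15.999 = 128.093

128.09 g/mol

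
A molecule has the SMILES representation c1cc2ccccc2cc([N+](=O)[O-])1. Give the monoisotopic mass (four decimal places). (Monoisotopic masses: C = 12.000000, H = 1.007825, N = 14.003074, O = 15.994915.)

Atom tally by fragment:
  naphthalene ring system core → C:10 H:8
  (− 1 ring H displaced by substituents)
  + NO2 → N:1 O:2
Element totals:
  C: 10
  H: 7
  N: 1
  O: 2
Molecular formula: C10H7NO2.
  M = 10(12.0) + 7(1.007825) + 14.003074 + 2(15.994915)
    = 120.000000 + 7.054775 + 14.003074 + 31.989830 = 173.047679

173.0477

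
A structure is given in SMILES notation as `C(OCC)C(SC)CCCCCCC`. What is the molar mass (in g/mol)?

Atom tally by fragment:
  C2H5OCH2 → C:3 H:7 O:1
  CH(SCH3) → C:2 H:4 S:1
  CH2 → C:1 H:2
  CH2 → C:1 H:2
  CH2 → C:1 H:2
  CH2 → C:1 H:2
  CH2 → C:1 H:2
  CH2 → C:1 H:2
  CH3 → C:1 H:3
Element totals:
  C: 12
  H: 26
  O: 1
  S: 1
Molecular formula: C12H26OS.
  M = 12(12.011) + 26(1.008) + 15.999 + 32.06
    = 144.132 + 26.208 + 15.999 + 32.060 = 218.399

218.40 g/mol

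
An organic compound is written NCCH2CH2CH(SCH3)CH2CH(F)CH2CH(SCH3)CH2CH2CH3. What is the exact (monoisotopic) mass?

Atom tally by fragment:
  NCCH2 → C:2 H:2 N:1
  CH2 → C:1 H:2
  CH(SCH3) → C:2 H:4 S:1
  CH2 → C:1 H:2
  CH(F) → C:1 H:1 F:1
  CH2 → C:1 H:2
  CH(SCH3) → C:2 H:4 S:1
  CH2 → C:1 H:2
  CH2 → C:1 H:2
  CH3 → C:1 H:3
Element totals:
  C: 13
  H: 24
  F: 1
  N: 1
  S: 2
Molecular formula: C13H24FNS2.
  M = 13(12.0) + 24(1.007825) + 18.998403 + 14.003074 + 2(31.972071)
    = 156.000000 + 24.187800 + 18.998403 + 14.003074 + 63.944142 = 277.133419

277.1334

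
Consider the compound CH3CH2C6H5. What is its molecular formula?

C8H10

Element totals:
  C: 8
  H: 10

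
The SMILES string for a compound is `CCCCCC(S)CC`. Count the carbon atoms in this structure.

8

Atom tally by fragment:
  CH3 → C:1 H:3
  CH2 → C:1 H:2
  CH2 → C:1 H:2
  CH2 → C:1 H:2
  CH2 → C:1 H:2
  CH(SH) → C:1 H:2 S:1
  CH2 → C:1 H:2
  CH3 → C:1 H:3
Element totals:
  C: 8
  H: 18
  S: 1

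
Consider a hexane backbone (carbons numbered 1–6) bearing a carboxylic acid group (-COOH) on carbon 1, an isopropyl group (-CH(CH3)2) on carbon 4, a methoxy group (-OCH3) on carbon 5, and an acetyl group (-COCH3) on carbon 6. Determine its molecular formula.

C13H24O4

Atom tally by fragment:
  HOOCCH2 → C:2 H:3 O:2
  CH2 → C:1 H:2
  CH2 → C:1 H:2
  CH(CH(CH3)2) → C:4 H:8
  CH(OCH3) → C:2 H:4 O:1
  CH2COCH3 → C:3 H:5 O:1
Element totals:
  C: 13
  H: 24
  O: 4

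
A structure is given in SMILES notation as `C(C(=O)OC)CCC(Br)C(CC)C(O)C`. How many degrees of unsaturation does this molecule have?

1

Atom tally by fragment:
  CH3OOCCH2 → C:3 H:5 O:2
  CH2 → C:1 H:2
  CH2 → C:1 H:2
  CH(Br) → C:1 H:1 Br:1
  CH(C2H5) → C:3 H:6
  CH(OH) → C:1 H:2 O:1
  CH3 → C:1 H:3
Element totals:
  C: 11
  H: 21
  Br: 1
  O: 3
Molecular formula: C11H21BrO3.
DoU = (2C + 2 + N − H − X) / 2 = (2·11 + 2 + 0 − 21 − 1) / 2 = 1.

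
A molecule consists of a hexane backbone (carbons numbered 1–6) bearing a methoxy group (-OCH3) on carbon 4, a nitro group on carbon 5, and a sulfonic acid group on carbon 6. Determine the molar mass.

241.26 g/mol

Atom tally by fragment:
  CH3 → C:1 H:3
  CH2 → C:1 H:2
  CH2 → C:1 H:2
  CH(OCH3) → C:2 H:4 O:1
  CH(NO2) → C:1 H:1 N:1 O:2
  CH2SO3H → C:1 H:3 S:1 O:3
Element totals:
  C: 7
  H: 15
  N: 1
  O: 6
  S: 1
Molecular formula: C7H15NO6S.
  M = 7(12.011) + 15(1.008) + 14.007 + 6(15.999) + 32.06
    = 84.077 + 15.120 + 14.007 + 95.994 + 32.060 = 241.258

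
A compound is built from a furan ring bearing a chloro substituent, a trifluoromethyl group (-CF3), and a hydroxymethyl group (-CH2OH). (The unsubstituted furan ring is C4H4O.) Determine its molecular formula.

Atom tally by fragment:
  furan ring core → C:4 H:4 O:1
  (− 3 ring H displaced by substituents)
  + Cl → Cl:1
  + CF3 → C:1 F:3
  + CH2OH → C:1 H:3 O:1
Element totals:
  C: 6
  H: 4
  Cl: 1
  F: 3
  O: 2

C6H4ClF3O2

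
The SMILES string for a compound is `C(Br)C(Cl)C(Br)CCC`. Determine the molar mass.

Atom tally by fragment:
  BrCH2 → C:1 H:2 Br:1
  CH(Cl) → C:1 H:1 Cl:1
  CH(Br) → C:1 H:1 Br:1
  CH2 → C:1 H:2
  CH2 → C:1 H:2
  CH3 → C:1 H:3
Element totals:
  C: 6
  H: 11
  Br: 2
  Cl: 1
Molecular formula: C6H11Br2Cl.
  M = 6(12.011) + 11(1.008) + 2(79.904) + 35.45
    = 72.066 + 11.088 + 159.808 + 35.450 = 278.412

278.41 g/mol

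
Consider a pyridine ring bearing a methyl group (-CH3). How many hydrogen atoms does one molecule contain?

Atom tally by fragment:
  pyridine ring core → C:5 H:5 N:1
  (− 1 ring H displaced by substituents)
  + CH3 → C:1 H:3
Element totals:
  C: 6
  H: 7
  N: 1

7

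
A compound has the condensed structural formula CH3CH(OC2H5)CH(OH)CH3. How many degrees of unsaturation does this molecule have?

0

Atom tally by fragment:
  CH3 → C:1 H:3
  CH(OC2H5) → C:3 H:6 O:1
  CH(OH) → C:1 H:2 O:1
  CH3 → C:1 H:3
Element totals:
  C: 6
  H: 14
  O: 2
Molecular formula: C6H14O2.
DoU = (2C + 2 + N − H − X) / 2 = (2·6 + 2 + 0 − 14 − 0) / 2 = 0.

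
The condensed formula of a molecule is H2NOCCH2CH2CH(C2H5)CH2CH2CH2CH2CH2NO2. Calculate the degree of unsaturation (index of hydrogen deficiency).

2

Atom tally by fragment:
  H2NOCCH2 → C:2 H:4 O:1 N:1
  CH2 → C:1 H:2
  CH(C2H5) → C:3 H:6
  CH2 → C:1 H:2
  CH2 → C:1 H:2
  CH2 → C:1 H:2
  CH2 → C:1 H:2
  CH2NO2 → C:1 H:2 N:1 O:2
Element totals:
  C: 11
  H: 22
  N: 2
  O: 3
Molecular formula: C11H22N2O3.
DoU = (2C + 2 + N − H − X) / 2 = (2·11 + 2 + 2 − 22 − 0) / 2 = 2.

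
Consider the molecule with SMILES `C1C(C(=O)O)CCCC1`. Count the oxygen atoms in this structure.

Atom tally by fragment:
  cyclohexane ring core → C:6 H:12
  (− 1 ring H displaced by substituents)
  + COOH → C:1 H:1 O:2
Element totals:
  C: 7
  H: 12
  O: 2

2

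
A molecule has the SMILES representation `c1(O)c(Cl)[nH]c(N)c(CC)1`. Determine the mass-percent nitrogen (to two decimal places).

17.44%

Atom tally by fragment:
  pyrrole ring core → C:4 H:5 N:1
  (− 4 ring H displaced by substituents)
  + OH → O:1 H:1
  + Cl → Cl:1
  + NH2 → N:1 H:2
  + C2H5 → C:2 H:5
Element totals:
  C: 6
  H: 9
  Cl: 1
  N: 2
  O: 1
Molecular formula: C6H9ClN2O.
Molar mass = 160.601 g/mol.
Mass from N: 2 × 14.007 = 28.014 g/mol.
%N = 28.014 / 160.601 × 100 = 17.44%.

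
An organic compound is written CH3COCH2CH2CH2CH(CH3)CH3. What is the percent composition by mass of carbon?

74.94%

Element totals:
  C: 8
  H: 16
  O: 1
Molecular formula: C8H16O.
Molar mass = 128.215 g/mol.
Mass from C: 8 × 12.011 = 96.088 g/mol.
%C = 96.088 / 128.215 × 100 = 74.94%.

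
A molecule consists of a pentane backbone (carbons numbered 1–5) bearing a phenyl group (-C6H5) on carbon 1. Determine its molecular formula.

C11H16

Atom tally by fragment:
  C6H5CH2 → C:7 H:7
  CH2 → C:1 H:2
  CH2 → C:1 H:2
  CH2 → C:1 H:2
  CH3 → C:1 H:3
Element totals:
  C: 11
  H: 16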